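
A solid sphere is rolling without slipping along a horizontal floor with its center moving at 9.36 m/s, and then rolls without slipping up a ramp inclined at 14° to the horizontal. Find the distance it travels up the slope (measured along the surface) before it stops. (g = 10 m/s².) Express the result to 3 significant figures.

Here I = (2/5)MR², so the shape factor k = I/(MR²) = 0.4.
Rolling without slipping gives ω = v/R, so the total kinetic energy is ½Mv² + ½Iω² = ½(1+k)Mv² = (7/10)Mv².
Setting this equal to Mgh gives the vertical rise h = (1+k)v₀²/(2g) = 1.4×9.36²/(2×10) = 6.133 m.
The distance along the slope is d = h/sinθ = 6.133/sin14° ≈ 25.3 m.

d ≈ 25.3 m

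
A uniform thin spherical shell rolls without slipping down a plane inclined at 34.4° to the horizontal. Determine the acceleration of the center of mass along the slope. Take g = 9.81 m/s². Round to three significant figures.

a ≈ 3.33 m/s²

With I = (2/3)MR², the ratio k = I/(MR²) is 2/3.
Translational: Mg sinθ − f = Ma. Rotational about the CM: fR = Iα = kMRa, so f = kMa.
Eliminating f: Mg sinθ = (1+k)Ma, so a = g sinθ/(1+k) = 9.81 × sin34.4° / 1.667 ≈ 3.33 m/s².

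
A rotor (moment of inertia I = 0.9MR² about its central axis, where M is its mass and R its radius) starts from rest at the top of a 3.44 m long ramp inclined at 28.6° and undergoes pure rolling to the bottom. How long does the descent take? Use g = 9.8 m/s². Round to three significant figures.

For this body I = 0.9MR², i.e. k = I/(MR²) = 0.9.
Along the incline Mg sinθ − f = Ma, and torque about the center fR = Iα = kMR²(a/R) gives f = kMa.
Hence a = g sinθ/(1+k) = 9.8×sin28.6°/1.9 = 2.469 m/s².
With constant a from rest, t = √(2L/a) = √(2·3.44/2.469) ≈ 1.67 s.

t ≈ 1.67 s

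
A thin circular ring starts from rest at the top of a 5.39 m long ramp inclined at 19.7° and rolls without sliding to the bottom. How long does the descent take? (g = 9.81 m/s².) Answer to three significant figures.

Here I = MR², so the shape factor k = I/(MR²) = 1.
Translational: Mg sinθ − f = Ma. Rotational about the CM: fR = Iα = kMRa, so f = kMa.
Hence a = g sinθ/(1+k) = 9.81×sin19.7°/2 = 1.653 m/s².
With constant a from rest, t = √(2L/a) = √(2·5.39/1.653) ≈ 2.55 s.

t ≈ 2.55 s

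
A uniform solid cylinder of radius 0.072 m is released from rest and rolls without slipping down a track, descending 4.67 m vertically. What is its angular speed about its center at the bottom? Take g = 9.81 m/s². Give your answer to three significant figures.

For this body I = (1/2)MR², i.e. k = I/(MR²) = 0.5.
The rolling condition ω = v/R makes the rotational term ½I(v/R)² = ½kMv², so KE_total = ½(1+k)Mv² = (3/4)Mv².
Energy conservation Mgh = ½(1+k)Mv² gives v = √(2gh/(1+k)) = √(2 × 9.81 × 4.67 / 1.5) = 7.816 m/s.
Then ω = v/R = 7.816 / 0.072 ≈ 109 rad/s.

ω ≈ 109 rad/s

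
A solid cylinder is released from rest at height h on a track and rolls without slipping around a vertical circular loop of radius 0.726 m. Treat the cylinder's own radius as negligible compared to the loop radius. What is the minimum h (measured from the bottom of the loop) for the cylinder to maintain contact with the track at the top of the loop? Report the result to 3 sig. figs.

h_min ≈ 2.00 m

For this body I = (1/2)MR², i.e. k = I/(MR²) = 0.5.
At the top, contact is just lost when gravity alone supplies the centripetal force: Mg = Mv_top²/r, i.e. v_top² = gr.
With ω = v/R, the kinetic energy at speed v is ½(1+k)Mv² = (3/4)Mv².
Energy conservation from release (height h) to the top (height 2r): Mgh = Mg(2r) + (3/4)M·gr.
Thus h_min = 2r + (1+k)r/2 = r(2 + 1.5/2) = 0.726 × 2.75 ≈ 2.00 m.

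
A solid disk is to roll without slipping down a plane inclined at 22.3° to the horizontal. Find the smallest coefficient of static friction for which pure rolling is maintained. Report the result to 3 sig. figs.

The moment of inertia is (1/2)MR², giving k ≡ I/(MR²) = 0.5.
Newton's second law down the slope: Mg sinθ − f = Ma. The torque equation fR = Iα (with α = a/R) gives f = kMa.
These give a = g sinθ/(1+k) and the required friction f = kMg sinθ/(1+k).
The normal force is N = Mg cosθ, so μ_min = f/N = k tanθ/(1+k).
μ_min = 0.5 × tan22.3° / 1.5 ≈ 0.137.

μ_min ≈ 0.137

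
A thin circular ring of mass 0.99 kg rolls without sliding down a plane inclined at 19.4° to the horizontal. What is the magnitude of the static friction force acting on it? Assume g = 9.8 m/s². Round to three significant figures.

For this body I = MR², i.e. k = I/(MR²) = 1.
Along the incline Mg sinθ − f = Ma, and torque about the center fR = Iα = kMR²(a/R) gives f = kMa.
Combining, a = g sinθ/(1+k) and f = kMa = kMg sinθ/(1+k).
f = 1 × 0.99 × 9.8 × sin19.4° / 2 ≈ 1.61 N.

f ≈ 1.61 N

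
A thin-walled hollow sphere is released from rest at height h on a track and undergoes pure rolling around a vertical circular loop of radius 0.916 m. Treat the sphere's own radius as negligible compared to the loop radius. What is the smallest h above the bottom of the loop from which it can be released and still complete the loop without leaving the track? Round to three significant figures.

h_min ≈ 2.60 m

Here I = (2/3)MR², so the shape factor k = I/(MR²) = 2/3.
At the top, contact is just lost when gravity alone supplies the centripetal force: Mg = Mv_top²/r, i.e. v_top² = gr.
With ω = v/R, the kinetic energy at speed v is ½(1+k)Mv² = (5/6)Mv².
Energy conservation from release (height h) to the top (height 2r): Mgh = Mg(2r) + (5/6)M·gr.
Thus h_min = 2r + (1+k)r/2 = r(2 + 1.667/2) = 0.916 × 2.833 ≈ 2.60 m.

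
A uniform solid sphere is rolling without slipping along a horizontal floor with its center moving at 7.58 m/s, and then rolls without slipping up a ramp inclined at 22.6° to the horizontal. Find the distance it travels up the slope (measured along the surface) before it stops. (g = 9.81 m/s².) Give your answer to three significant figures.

d ≈ 10.7 m

With I = (2/5)MR², the ratio k = I/(MR²) is 0.4.
Since it rolls without slipping, ω = v/R and KE = ½Mv² + ½Iω² = ½(1+k)Mv² = (7/10)Mv².
Setting this equal to Mgh gives the vertical rise h = (1+k)v₀²/(2g) = 1.4×7.58²/(2×9.81) = 4.1 m.
Along the incline, d = h/sinθ = 4.1/sin22.6° ≈ 10.7 m.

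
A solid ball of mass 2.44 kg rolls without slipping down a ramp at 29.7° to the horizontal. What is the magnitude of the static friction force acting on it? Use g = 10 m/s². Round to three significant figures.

f ≈ 3.45 N

With I = (2/5)MR², the ratio k = I/(MR²) is 0.4.
Translational: Mg sinθ − f = Ma. Rotational about the CM: fR = Iα = kMRa, so f = kMa.
Combining, a = g sinθ/(1+k) and f = kMa = kMg sinθ/(1+k).
f = 0.4 × 2.44 × 10 × sin29.7° / 1.4 ≈ 3.45 N.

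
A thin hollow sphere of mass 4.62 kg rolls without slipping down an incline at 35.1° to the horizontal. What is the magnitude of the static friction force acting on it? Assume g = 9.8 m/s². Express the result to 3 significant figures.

f ≈ 10.4 N

For this body I = (2/3)MR², i.e. k = I/(MR²) = 2/3.
Translational: Mg sinθ − f = Ma. Rotational about the CM: fR = Iα = kMRa, so f = kMa.
Combining, a = g sinθ/(1+k) and f = kMa = kMg sinθ/(1+k).
f = (2/3) × 4.62 × 9.8 × sin35.1° / 1.667 ≈ 10.4 N.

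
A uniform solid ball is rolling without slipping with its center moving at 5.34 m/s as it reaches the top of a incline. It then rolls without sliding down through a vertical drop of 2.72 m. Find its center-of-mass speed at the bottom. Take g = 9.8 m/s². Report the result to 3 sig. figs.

With I = (2/5)MR², the ratio k = I/(MR²) is 0.4.
Since it rolls without slipping, ω = v/R and KE = ½Mv² + ½Iω² = ½(1+k)Mv² = (7/10)Mv².
Conserving energy between top and bottom: (7/10)Mv² = (7/10)Mv₀² + Mgh, hence v² = v₀² + 2gh/(1+k).
v = √(5.34² + 2×9.8×2.72/1.4) = √66.6 ≈ 8.16 m/s.

v ≈ 8.16 m/s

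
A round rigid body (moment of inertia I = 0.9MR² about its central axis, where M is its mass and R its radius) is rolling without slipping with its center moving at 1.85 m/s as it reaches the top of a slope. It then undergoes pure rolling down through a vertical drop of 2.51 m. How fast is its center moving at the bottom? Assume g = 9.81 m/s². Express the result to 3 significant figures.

v ≈ 5.42 m/s

For this body I = 0.9MR², i.e. k = I/(MR²) = 0.9.
The rolling condition ω = v/R makes the rotational term ½I(v/R)² = ½kMv², so KE_total = ½(1+k)Mv² = (19/20)Mv².
Energy conservation: (19/20)Mv₀² + Mgh = (19/20)Mv², so v² = v₀² + 2gh/(1+k).
v = √(1.85² + 2×9.81×2.51/1.9) = √29.34 ≈ 5.42 m/s.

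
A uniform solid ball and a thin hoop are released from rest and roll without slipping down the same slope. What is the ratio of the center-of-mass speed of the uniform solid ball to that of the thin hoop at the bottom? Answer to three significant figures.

v_ratio ≈ 1.20

Each satisfies Mgh = ½(1+k)Mv² with k = I/(MR²), so v ∝ 1/√(1+k).
For the uniform solid ball k = 0.4; for the thin hoop k = 1.
v₁/v₂ = √((1+k₂)/(1+k₁)) = √(2/1.4) ≈ 1.20.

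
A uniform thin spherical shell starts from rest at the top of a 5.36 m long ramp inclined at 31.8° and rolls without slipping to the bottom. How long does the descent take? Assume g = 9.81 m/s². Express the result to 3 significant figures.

t ≈ 1.86 s

Here I = (2/3)MR², so the shape factor k = I/(MR²) = 2/3.
Newton's second law down the slope: Mg sinθ − f = Ma. The torque equation fR = Iα (with α = a/R) gives f = kMa.
Hence a = g sinθ/(1+k) = 9.81×sin31.8°/1.667 = 3.102 m/s².
With constant a from rest, t = √(2L/a) = √(2·5.36/3.102) ≈ 1.86 s.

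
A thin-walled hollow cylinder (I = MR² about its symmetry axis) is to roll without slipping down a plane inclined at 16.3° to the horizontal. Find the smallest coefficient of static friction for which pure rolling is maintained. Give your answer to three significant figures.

Here I = MR², so the shape factor k = I/(MR²) = 1.
Newton's second law down the slope: Mg sinθ − f = Ma. The torque equation fR = Iα (with α = a/R) gives f = kMa.
These give a = g sinθ/(1+k) and the required friction f = kMg sinθ/(1+k).
The normal force is N = Mg cosθ, so μ_min = f/N = k tanθ/(1+k).
μ_min = 1 × tan16.3° / 2 ≈ 0.146.

μ_min ≈ 0.146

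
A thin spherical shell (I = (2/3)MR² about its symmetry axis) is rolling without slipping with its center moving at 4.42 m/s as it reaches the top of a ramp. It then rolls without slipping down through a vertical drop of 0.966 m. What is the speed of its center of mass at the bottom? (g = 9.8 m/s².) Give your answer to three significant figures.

v ≈ 5.56 m/s

Here I = (2/3)MR², so the shape factor k = I/(MR²) = 2/3.
The rolling condition ω = v/R makes the rotational term ½I(v/R)² = ½kMv², so KE_total = ½(1+k)Mv² = (5/6)Mv².
Energy conservation: (5/6)Mv₀² + Mgh = (5/6)Mv², so v² = v₀² + 2gh/(1+k).
v = √(4.42² + 2×9.8×0.966/1.667) = √30.9 ≈ 5.56 m/s.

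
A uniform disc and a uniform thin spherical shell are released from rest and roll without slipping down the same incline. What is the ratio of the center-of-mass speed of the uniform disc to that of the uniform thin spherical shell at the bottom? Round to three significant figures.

v_ratio ≈ 1.05

Each satisfies Mgh = ½(1+k)Mv² with k = I/(MR²), so v ∝ 1/√(1+k).
For the uniform disc k = 0.5; for the uniform thin spherical shell k = 2/3.
v₁/v₂ = √((1+k₂)/(1+k₁)) = √(1.667/1.5) ≈ 1.05.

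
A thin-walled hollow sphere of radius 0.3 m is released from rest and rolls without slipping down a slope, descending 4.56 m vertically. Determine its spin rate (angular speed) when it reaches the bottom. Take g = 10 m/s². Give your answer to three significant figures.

The moment of inertia is (2/3)MR², giving k ≡ I/(MR²) = 2/3.
Rolling without slipping gives ω = v/R, so the total kinetic energy is ½Mv² + ½Iω² = ½(1+k)Mv² = (5/6)Mv².
Energy conservation Mgh = ½(1+k)Mv² gives v = √(2gh/(1+k)) = √(2 × 10 × 4.56 / 1.667) = 7.397 m/s.
The angular speed follows from ω = v/R = 7.397/0.3 ≈ 24.7 rad/s.

ω ≈ 24.7 rad/s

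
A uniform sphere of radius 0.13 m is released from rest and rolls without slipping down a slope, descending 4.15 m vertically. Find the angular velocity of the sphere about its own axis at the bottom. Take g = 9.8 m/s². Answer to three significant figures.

ω ≈ 58.6 rad/s

For this body I = (2/5)MR², i.e. k = I/(MR²) = 0.4.
Since it rolls without slipping, ω = v/R and KE = ½Mv² + ½Iω² = ½(1+k)Mv² = (7/10)Mv².
Energy conservation Mgh = ½(1+k)Mv² gives v = √(2gh/(1+k)) = √(2 × 9.8 × 4.15 / 1.4) = 7.622 m/s.
Then ω = v/R = 7.622 / 0.13 ≈ 58.6 rad/s.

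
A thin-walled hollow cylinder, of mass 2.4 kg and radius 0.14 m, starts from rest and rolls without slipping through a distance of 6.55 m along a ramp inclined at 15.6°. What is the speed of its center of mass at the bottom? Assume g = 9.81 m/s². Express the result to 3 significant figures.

v ≈ 4.16 m/s

With I = MR², the ratio k = I/(MR²) is 1.
The rolling condition ω = v/R makes the rotational term ½I(v/R)² = ½kMv², so KE_total = ½(1+k)Mv² = Mv².
The vertical drop is h = L sinθ = 6.55 × sin15.6° = 1.761 m.
Energy conservation: Mgh = Mv², so v = √(2gh/(1+k)) = √(2 × 9.81 × 1.761 / 2) ≈ 4.16 m/s.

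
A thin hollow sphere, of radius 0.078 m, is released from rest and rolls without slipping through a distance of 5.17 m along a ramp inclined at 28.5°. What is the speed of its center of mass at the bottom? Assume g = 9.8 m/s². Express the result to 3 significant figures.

The moment of inertia is (2/3)MR², giving k ≡ I/(MR²) = 2/3.
Since it rolls without slipping, ω = v/R and KE = ½Mv² + ½Iω² = ½(1+k)Mv² = (5/6)Mv².
The vertical drop is h = L sinθ = 5.17 × sin28.5° = 2.467 m.
Setting Mgh = (5/6)Mv² gives v = √(2gh/(1+k)) = √(2·9.8·2.467/1.667) ≈ 5.39 m/s.

v ≈ 5.39 m/s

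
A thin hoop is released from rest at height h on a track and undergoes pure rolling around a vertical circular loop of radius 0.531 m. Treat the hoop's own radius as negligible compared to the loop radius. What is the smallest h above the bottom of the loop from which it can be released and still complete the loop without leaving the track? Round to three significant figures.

h_min ≈ 1.59 m

For this body I = MR², i.e. k = I/(MR²) = 1.
At the top of the loop, the minimum-contact condition is Mg = Mv_top²/r, so v_top² = gr.
With ω = v/R, the kinetic energy at speed v is ½(1+k)Mv² = Mv².
Energy conservation from release (height h) to the top (height 2r): Mgh = Mg(2r) + M·gr.
Thus h_min = 2r + (1+k)r/2 = r(2 + 2/2) = 0.531 × 3 ≈ 1.59 m.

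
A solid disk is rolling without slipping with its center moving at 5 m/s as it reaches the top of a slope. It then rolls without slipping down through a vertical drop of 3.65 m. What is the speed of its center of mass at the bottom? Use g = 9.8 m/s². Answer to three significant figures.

v ≈ 8.53 m/s

The moment of inertia is (1/2)MR², giving k ≡ I/(MR²) = 0.5.
Rolling without slipping gives ω = v/R, so the total kinetic energy is ½Mv² + ½Iω² = ½(1+k)Mv² = (3/4)Mv².
Energy conservation: (3/4)Mv₀² + Mgh = (3/4)Mv², so v² = v₀² + 2gh/(1+k).
v = √(5² + 2×9.8×3.65/1.5) = √72.69 ≈ 8.53 m/s.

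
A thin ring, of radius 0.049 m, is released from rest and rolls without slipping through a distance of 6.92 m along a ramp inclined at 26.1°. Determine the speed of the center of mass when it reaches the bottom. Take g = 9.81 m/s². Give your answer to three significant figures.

The moment of inertia is MR², giving k ≡ I/(MR²) = 1.
Rolling without slipping gives ω = v/R, so the total kinetic energy is ½Mv² + ½Iω² = ½(1+k)Mv² = Mv².
The vertical drop is h = L sinθ = 6.92 × sin26.1° = 3.044 m.
Setting Mgh = Mv² gives v = √(2gh/(1+k)) = √(2·9.81·3.044/2) ≈ 5.46 m/s.

v ≈ 5.46 m/s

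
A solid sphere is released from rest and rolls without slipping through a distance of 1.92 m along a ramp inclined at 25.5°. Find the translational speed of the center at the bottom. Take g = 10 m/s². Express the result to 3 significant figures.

For this body I = (2/5)MR², i.e. k = I/(MR²) = 0.4.
Pure rolling means v = ωR; then KE = ½Mv² + ½I(v/R)² = ½(1+k)Mv² = (7/10)Mv².
The vertical drop is h = L sinθ = 1.92 × sin25.5° = 0.8266 m.
Setting Mgh = (7/10)Mv² gives v = √(2gh/(1+k)) = √(2·10·0.8266/1.4) ≈ 3.44 m/s.

v ≈ 3.44 m/s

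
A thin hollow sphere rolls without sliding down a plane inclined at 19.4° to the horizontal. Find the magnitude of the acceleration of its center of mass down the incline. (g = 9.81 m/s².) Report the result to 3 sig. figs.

a ≈ 1.96 m/s²

Here I = (2/3)MR², so the shape factor k = I/(MR²) = 2/3.
Translational: Mg sinθ − f = Ma. Rotational about the CM: fR = Iα = kMRa, so f = kMa.
Eliminating f: Mg sinθ = (1+k)Ma, so a = g sinθ/(1+k) = 9.81 × sin19.4° / 1.667 ≈ 1.96 m/s².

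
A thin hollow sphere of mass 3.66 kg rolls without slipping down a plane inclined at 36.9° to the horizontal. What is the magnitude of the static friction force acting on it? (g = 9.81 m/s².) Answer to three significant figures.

f ≈ 8.62 N

Here I = (2/3)MR², so the shape factor k = I/(MR²) = 2/3.
Translational: Mg sinθ − f = Ma. Rotational about the CM: fR = Iα = kMRa, so f = kMa.
Combining, a = g sinθ/(1+k) and f = kMa = kMg sinθ/(1+k).
f = (2/3) × 3.66 × 9.81 × sin36.9° / 1.667 ≈ 8.62 N.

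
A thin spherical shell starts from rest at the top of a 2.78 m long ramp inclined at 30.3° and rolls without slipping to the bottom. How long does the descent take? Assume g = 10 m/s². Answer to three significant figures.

t ≈ 1.36 s

The moment of inertia is (2/3)MR², giving k ≡ I/(MR²) = 2/3.
Along the incline Mg sinθ − f = Ma, and torque about the center fR = Iα = kMR²(a/R) gives f = kMa.
Hence a = g sinθ/(1+k) = 10×sin30.3°/1.667 = 3.027 m/s².
Starting from rest, L = ½at², so t = √(2L/a) = √(2×2.78/3.027) ≈ 1.36 s.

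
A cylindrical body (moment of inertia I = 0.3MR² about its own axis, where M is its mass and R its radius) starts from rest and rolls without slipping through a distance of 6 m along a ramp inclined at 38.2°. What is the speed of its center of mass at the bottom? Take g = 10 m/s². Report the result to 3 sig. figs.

Here I = 0.3MR², so the shape factor k = I/(MR²) = 0.3.
The rolling condition ω = v/R makes the rotational term ½I(v/R)² = ½kMv², so KE_total = ½(1+k)Mv² = (13/20)Mv².
The vertical drop is h = L sinθ = 6 × sin38.2° = 3.71 m.
Energy conservation: Mgh = (13/20)Mv², so v = √(2gh/(1+k)) = √(2 × 10 × 3.71 / 1.3) ≈ 7.56 m/s.

v ≈ 7.56 m/s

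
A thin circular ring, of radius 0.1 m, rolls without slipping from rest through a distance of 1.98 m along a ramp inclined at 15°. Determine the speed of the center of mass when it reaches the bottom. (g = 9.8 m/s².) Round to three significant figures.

Here I = MR², so the shape factor k = I/(MR²) = 1.
The rolling condition ω = v/R makes the rotational term ½I(v/R)² = ½kMv², so KE_total = ½(1+k)Mv² = Mv².
The vertical drop is h = L sinθ = 1.98 × sin15° = 0.5125 m.
Energy conservation: Mgh = Mv², so v = √(2gh/(1+k)) = √(2 × 9.8 × 0.5125 / 2) ≈ 2.24 m/s.

v ≈ 2.24 m/s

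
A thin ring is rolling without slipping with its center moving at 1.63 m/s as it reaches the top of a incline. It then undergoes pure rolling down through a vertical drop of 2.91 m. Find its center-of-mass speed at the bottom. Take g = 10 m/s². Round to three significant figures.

For this body I = MR², i.e. k = I/(MR²) = 1.
Since it rolls without slipping, ω = v/R and KE = ½Mv² + ½Iω² = ½(1+k)Mv² = Mv².
Energy conservation: Mv₀² + Mgh = Mv², so v² = v₀² + 2gh/(1+k).
v = √(1.63² + 2×10×2.91/2) = √31.76 ≈ 5.64 m/s.

v ≈ 5.64 m/s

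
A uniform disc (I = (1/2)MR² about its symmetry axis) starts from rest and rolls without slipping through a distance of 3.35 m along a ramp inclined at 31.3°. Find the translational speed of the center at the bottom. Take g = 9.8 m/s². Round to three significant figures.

For this body I = (1/2)MR², i.e. k = I/(MR²) = 0.5.
Pure rolling means v = ωR; then KE = ½Mv² + ½I(v/R)² = ½(1+k)Mv² = (3/4)Mv².
The vertical drop is h = L sinθ = 3.35 × sin31.3° = 1.74 m.
Setting Mgh = (3/4)Mv² gives v = √(2gh/(1+k)) = √(2·9.8·1.74/1.5) ≈ 4.77 m/s.

v ≈ 4.77 m/s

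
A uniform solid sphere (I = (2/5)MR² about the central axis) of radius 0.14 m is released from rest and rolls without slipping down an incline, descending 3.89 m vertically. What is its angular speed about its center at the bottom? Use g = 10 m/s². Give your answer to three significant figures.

Here I = (2/5)MR², so the shape factor k = I/(MR²) = 0.4.
Rolling without slipping gives ω = v/R, so the total kinetic energy is ½Mv² + ½Iω² = ½(1+k)Mv² = (7/10)Mv².
Energy conservation Mgh = ½(1+k)Mv² gives v = √(2gh/(1+k)) = √(2 × 10 × 3.89 / 1.4) = 7.455 m/s.
Then ω = v/R = 7.455 / 0.14 ≈ 53.2 rad/s.

ω ≈ 53.2 rad/s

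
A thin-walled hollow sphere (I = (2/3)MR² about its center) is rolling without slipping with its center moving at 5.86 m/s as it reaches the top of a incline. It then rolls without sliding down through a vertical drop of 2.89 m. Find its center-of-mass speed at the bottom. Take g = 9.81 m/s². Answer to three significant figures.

v ≈ 8.27 m/s

For this body I = (2/3)MR², i.e. k = I/(MR²) = 2/3.
Rolling without slipping gives ω = v/R, so the total kinetic energy is ½Mv² + ½Iω² = ½(1+k)Mv² = (5/6)Mv².
Conserving energy between top and bottom: (5/6)Mv² = (5/6)Mv₀² + Mgh, hence v² = v₀² + 2gh/(1+k).
v = √(5.86² + 2×9.81×2.89/1.667) = √68.36 ≈ 8.27 m/s.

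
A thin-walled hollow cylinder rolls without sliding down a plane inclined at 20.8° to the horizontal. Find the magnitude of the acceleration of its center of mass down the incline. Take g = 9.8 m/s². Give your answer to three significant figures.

The moment of inertia is MR², giving k ≡ I/(MR²) = 1.
Translational: Mg sinθ − f = Ma. Rotational about the CM: fR = Iα = kMRa, so f = kMa.
Eliminating f: Mg sinθ = (1+k)Ma, so a = g sinθ/(1+k) = 9.8 × sin20.8° / 2 ≈ 1.74 m/s².

a ≈ 1.74 m/s²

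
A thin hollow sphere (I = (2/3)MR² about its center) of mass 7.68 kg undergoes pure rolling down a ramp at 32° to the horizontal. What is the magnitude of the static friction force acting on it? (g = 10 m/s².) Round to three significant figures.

With I = (2/3)MR², the ratio k = I/(MR²) is 2/3.
Newton's second law down the slope: Mg sinθ − f = Ma. The torque equation fR = Iα (with α = a/R) gives f = kMa.
Combining, a = g sinθ/(1+k) and f = kMa = kMg sinθ/(1+k).
f = (2/3) × 7.68 × 10 × sin32° / 1.667 ≈ 16.3 N.

f ≈ 16.3 N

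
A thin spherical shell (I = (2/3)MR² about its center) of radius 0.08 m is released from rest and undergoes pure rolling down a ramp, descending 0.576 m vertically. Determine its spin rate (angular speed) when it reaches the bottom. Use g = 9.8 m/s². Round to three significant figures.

With I = (2/3)MR², the ratio k = I/(MR²) is 2/3.
The rolling condition ω = v/R makes the rotational term ½I(v/R)² = ½kMv², so KE_total = ½(1+k)Mv² = (5/6)Mv².
Energy conservation Mgh = ½(1+k)Mv² gives v = √(2gh/(1+k)) = √(2 × 9.8 × 0.576 / 1.667) = 2.603 m/s.
Then ω = v/R = 2.603 / 0.08 ≈ 32.5 rad/s.

ω ≈ 32.5 rad/s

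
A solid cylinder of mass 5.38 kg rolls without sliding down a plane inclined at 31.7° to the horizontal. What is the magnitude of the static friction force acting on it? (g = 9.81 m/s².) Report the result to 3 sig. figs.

f ≈ 9.24 N

With I = (1/2)MR², the ratio k = I/(MR²) is 0.5.
Along the incline Mg sinθ − f = Ma, and torque about the center fR = Iα = kMR²(a/R) gives f = kMa.
Combining, a = g sinθ/(1+k) and f = kMa = kMg sinθ/(1+k).
f = 0.5 × 5.38 × 9.81 × sin31.7° / 1.5 ≈ 9.24 N.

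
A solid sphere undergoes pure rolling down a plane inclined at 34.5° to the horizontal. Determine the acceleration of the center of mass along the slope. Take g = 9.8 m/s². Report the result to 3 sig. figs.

a ≈ 3.96 m/s²

For this body I = (2/5)MR², i.e. k = I/(MR²) = 0.4.
Along the incline Mg sinθ − f = Ma, and torque about the center fR = Iα = kMR²(a/R) gives f = kMa.
Eliminating f: Mg sinθ = (1+k)Ma, so a = g sinθ/(1+k) = 9.8 × sin34.5° / 1.4 ≈ 3.96 m/s².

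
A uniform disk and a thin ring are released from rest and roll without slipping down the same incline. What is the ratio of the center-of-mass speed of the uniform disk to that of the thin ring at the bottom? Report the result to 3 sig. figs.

Each satisfies Mgh = ½(1+k)Mv² with k = I/(MR²), so v ∝ 1/√(1+k).
For the uniform disk k = 0.5; for the thin ring k = 1.
v₁/v₂ = √((1+k₂)/(1+k₁)) = √(2/1.5) ≈ 1.15.

v_ratio ≈ 1.15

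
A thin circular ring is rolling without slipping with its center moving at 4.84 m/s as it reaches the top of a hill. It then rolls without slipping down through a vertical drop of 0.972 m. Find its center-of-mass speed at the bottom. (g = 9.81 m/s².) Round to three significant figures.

With I = MR², the ratio k = I/(MR²) is 1.
The rolling condition ω = v/R makes the rotational term ½I(v/R)² = ½kMv², so KE_total = ½(1+k)Mv² = Mv².
Conserving energy between top and bottom: Mv² = Mv₀² + Mgh, hence v² = v₀² + 2gh/(1+k).
v = √(4.84² + 2×9.81×0.972/2) = √32.96 ≈ 5.74 m/s.

v ≈ 5.74 m/s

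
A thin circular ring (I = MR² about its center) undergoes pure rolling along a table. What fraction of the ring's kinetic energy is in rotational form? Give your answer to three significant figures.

fraction ≈ 0.500

With I = MR², the ratio k = I/(MR²) is 1.
With ω = v/R, KE_trans = ½Mv² and KE_rot = ½Iω² = ½kMv², so KE_total = ½(1+k)Mv².
The rotational fraction is therefore k/(1+k) = 1/2 ≈ 0.500.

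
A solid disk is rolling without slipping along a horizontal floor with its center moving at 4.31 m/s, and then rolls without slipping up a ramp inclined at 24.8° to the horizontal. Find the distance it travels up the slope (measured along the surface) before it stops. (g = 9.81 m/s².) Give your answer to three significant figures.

d ≈ 3.39 m

For this body I = (1/2)MR², i.e. k = I/(MR²) = 0.5.
Rolling without slipping gives ω = v/R, so the total kinetic energy is ½Mv² + ½Iω² = ½(1+k)Mv² = (3/4)Mv².
Setting this equal to Mgh gives the vertical rise h = (1+k)v₀²/(2g) = 1.5×4.31²/(2×9.81) = 1.42 m.
Along the incline, d = h/sinθ = 1.42/sin24.8° ≈ 3.39 m.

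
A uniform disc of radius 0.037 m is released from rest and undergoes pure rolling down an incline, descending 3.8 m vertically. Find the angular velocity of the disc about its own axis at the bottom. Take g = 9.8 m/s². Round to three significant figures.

For this body I = (1/2)MR², i.e. k = I/(MR²) = 0.5.
The rolling condition ω = v/R makes the rotational term ½I(v/R)² = ½kMv², so KE_total = ½(1+k)Mv² = (3/4)Mv².
Energy conservation Mgh = ½(1+k)Mv² gives v = √(2gh/(1+k)) = √(2 × 9.8 × 3.8 / 1.5) = 7.047 m/s.
Then ω = v/R = 7.047 / 0.037 ≈ 190 rad/s.

ω ≈ 190 rad/s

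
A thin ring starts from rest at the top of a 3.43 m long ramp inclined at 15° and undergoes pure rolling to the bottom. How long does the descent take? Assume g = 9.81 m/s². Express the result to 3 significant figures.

The moment of inertia is MR², giving k ≡ I/(MR²) = 1.
Newton's second law down the slope: Mg sinθ − f = Ma. The torque equation fR = Iα (with α = a/R) gives f = kMa.
Hence a = g sinθ/(1+k) = 9.81×sin15°/2 = 1.27 m/s².
Starting from rest, L = ½at², so t = √(2L/a) = √(2×3.43/1.27) ≈ 2.32 s.

t ≈ 2.32 s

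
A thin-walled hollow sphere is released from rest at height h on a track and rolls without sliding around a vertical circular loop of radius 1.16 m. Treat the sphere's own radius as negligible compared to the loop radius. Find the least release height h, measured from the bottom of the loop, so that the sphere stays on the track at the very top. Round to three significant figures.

Here I = (2/3)MR², so the shape factor k = I/(MR²) = 2/3.
At the top, contact is just lost when gravity alone supplies the centripetal force: Mg = Mv_top²/r, i.e. v_top² = gr.
With ω = v/R, the kinetic energy at speed v is ½(1+k)Mv² = (5/6)Mv².
Energy conservation from release (height h) to the top (height 2r): Mgh = Mg(2r) + (5/6)M·gr.
Thus h_min = 2r + (1+k)r/2 = r(2 + 1.667/2) = 1.16 × 2.833 ≈ 3.29 m.

h_min ≈ 3.29 m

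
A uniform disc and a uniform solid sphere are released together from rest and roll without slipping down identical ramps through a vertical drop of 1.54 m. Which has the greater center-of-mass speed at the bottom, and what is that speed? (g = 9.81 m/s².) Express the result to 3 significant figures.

For rolling without slipping, Mgh = ½(1+k)Mv² where k = I/(MR²), so v = √(2gh/(1+k)).
Uniform disc: k = 0.5, giving v = √(2×9.81×1.54/1.5) = 4.488 m/s.
Uniform solid sphere: k = 0.4, giving v = √(2×9.81×1.54/1.4) = 4.646 m/s.
The smaller k wins: the uniform solid sphere, at ≈ 4.65 m/s.

the uniform solid sphere, at v ≈ 4.65 m/s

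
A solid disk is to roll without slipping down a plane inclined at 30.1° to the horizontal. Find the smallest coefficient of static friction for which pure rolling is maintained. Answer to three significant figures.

μ_min ≈ 0.193

Here I = (1/2)MR², so the shape factor k = I/(MR²) = 0.5.
Newton's second law down the slope: Mg sinθ − f = Ma. The torque equation fR = Iα (with α = a/R) gives f = kMa.
These give a = g sinθ/(1+k) and the required friction f = kMg sinθ/(1+k).
With N = Mg cosθ, the no-slip condition f ≤ μN gives μ_min = f/N = k tanθ/(1+k).
μ_min = 0.5 × tan30.1° / 1.5 ≈ 0.193.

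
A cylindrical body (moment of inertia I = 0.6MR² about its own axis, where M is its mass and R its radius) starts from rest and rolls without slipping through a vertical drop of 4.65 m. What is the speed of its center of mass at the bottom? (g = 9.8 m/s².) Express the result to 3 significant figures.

For this body I = 0.6MR², i.e. k = I/(MR²) = 0.6.
The rolling condition ω = v/R makes the rotational term ½I(v/R)² = ½kMv², so KE_total = ½(1+k)Mv² = (4/5)Mv².
Setting Mgh = (4/5)Mv² gives v = √(2gh/(1+k)) = √(2·9.8·4.65/1.6) ≈ 7.55 m/s.

v ≈ 7.55 m/s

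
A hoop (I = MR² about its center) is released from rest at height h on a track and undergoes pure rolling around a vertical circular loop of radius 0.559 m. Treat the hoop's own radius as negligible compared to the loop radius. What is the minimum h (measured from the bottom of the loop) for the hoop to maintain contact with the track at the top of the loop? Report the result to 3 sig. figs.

h_min ≈ 1.68 m

With I = MR², the ratio k = I/(MR²) is 1.
At the top, contact is just lost when gravity alone supplies the centripetal force: Mg = Mv_top²/r, i.e. v_top² = gr.
With ω = v/R, the kinetic energy at speed v is ½(1+k)Mv² = Mv².
Energy conservation from release (height h) to the top (height 2r): Mgh = Mg(2r) + M·gr.
Thus h_min = 2r + (1+k)r/2 = r(2 + 2/2) = 0.559 × 3 ≈ 1.68 m.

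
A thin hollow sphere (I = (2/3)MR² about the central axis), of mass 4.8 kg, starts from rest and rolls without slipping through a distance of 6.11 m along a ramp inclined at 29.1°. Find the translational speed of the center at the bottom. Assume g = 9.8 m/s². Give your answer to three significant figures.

Here I = (2/3)MR², so the shape factor k = I/(MR²) = 2/3.
Rolling without slipping gives ω = v/R, so the total kinetic energy is ½Mv² + ½Iω² = ½(1+k)Mv² = (5/6)Mv².
The vertical drop is h = L sinθ = 6.11 × sin29.1° = 2.972 m.
Setting Mgh = (5/6)Mv² gives v = √(2gh/(1+k)) = √(2·9.8·2.972/1.667) ≈ 5.91 m/s.

v ≈ 5.91 m/s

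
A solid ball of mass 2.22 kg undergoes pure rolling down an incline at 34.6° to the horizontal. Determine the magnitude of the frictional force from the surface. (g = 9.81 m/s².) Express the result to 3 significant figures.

Here I = (2/5)MR², so the shape factor k = I/(MR²) = 0.4.
Along the incline Mg sinθ − f = Ma, and torque about the center fR = Iα = kMR²(a/R) gives f = kMa.
Combining, a = g sinθ/(1+k) and f = kMa = kMg sinθ/(1+k).
f = 0.4 × 2.22 × 9.81 × sin34.6° / 1.4 ≈ 3.53 N.

f ≈ 3.53 N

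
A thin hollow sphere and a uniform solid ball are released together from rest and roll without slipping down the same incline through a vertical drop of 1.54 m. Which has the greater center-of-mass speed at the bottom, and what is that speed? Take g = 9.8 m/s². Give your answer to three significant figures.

For rolling without slipping, Mgh = ½(1+k)Mv² where k = I/(MR²), so v = √(2gh/(1+k)).
Thin hollow sphere: k = 2/3, giving v = √(2×9.8×1.54/1.667) = 4.256 m/s.
Uniform solid ball: k = 0.4, giving v = √(2×9.8×1.54/1.4) = 4.643 m/s.
The smaller k wins: the uniform solid ball, at ≈ 4.64 m/s.

the uniform solid ball, at v ≈ 4.64 m/s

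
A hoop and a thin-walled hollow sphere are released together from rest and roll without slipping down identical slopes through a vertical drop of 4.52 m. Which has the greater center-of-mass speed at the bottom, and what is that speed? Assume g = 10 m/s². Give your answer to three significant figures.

For rolling without slipping, Mgh = ½(1+k)Mv² where k = I/(MR²), so v = √(2gh/(1+k)).
Hoop: k = 1, giving v = √(2×10×4.52/2) = 6.723 m/s.
Thin-walled hollow sphere: k = 2/3, giving v = √(2×10×4.52/1.667) = 7.365 m/s.
The smaller k wins: the thin-walled hollow sphere, at ≈ 7.36 m/s.

the thin-walled hollow sphere, at v ≈ 7.36 m/s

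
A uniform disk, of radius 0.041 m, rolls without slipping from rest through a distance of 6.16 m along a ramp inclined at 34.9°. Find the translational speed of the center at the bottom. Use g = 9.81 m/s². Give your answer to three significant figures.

v ≈ 6.79 m/s

For this body I = (1/2)MR², i.e. k = I/(MR²) = 0.5.
Pure rolling means v = ωR; then KE = ½Mv² + ½I(v/R)² = ½(1+k)Mv² = (3/4)Mv².
The vertical drop is h = L sinθ = 6.16 × sin34.9° = 3.524 m.
Energy conservation: Mgh = (3/4)Mv², so v = √(2gh/(1+k)) = √(2 × 9.81 × 3.524 / 1.5) ≈ 6.79 m/s.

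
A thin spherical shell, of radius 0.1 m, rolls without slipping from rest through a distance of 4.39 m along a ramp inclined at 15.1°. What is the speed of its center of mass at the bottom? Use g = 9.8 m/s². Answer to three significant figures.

With I = (2/3)MR², the ratio k = I/(MR²) is 2/3.
Pure rolling means v = ωR; then KE = ½Mv² + ½I(v/R)² = ½(1+k)Mv² = (5/6)Mv².
The vertical drop is h = L sinθ = 4.39 × sin15.1° = 1.144 m.
Setting Mgh = (5/6)Mv² gives v = √(2gh/(1+k)) = √(2·9.8·1.144/1.667) ≈ 3.67 m/s.

v ≈ 3.67 m/s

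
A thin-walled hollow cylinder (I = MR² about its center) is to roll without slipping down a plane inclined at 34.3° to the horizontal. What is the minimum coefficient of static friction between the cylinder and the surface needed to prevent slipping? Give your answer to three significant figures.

μ_min ≈ 0.341

The moment of inertia is MR², giving k ≡ I/(MR²) = 1.
Translational: Mg sinθ − f = Ma. Rotational about the CM: fR = Iα = kMRa, so f = kMa.
These give a = g sinθ/(1+k) and the required friction f = kMg sinθ/(1+k).
With N = Mg cosθ, the no-slip condition f ≤ μN gives μ_min = f/N = k tanθ/(1+k).
μ_min = 1 × tan34.3° / 2 ≈ 0.341.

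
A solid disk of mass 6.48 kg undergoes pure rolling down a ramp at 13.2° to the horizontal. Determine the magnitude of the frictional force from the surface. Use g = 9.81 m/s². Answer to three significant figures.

f ≈ 4.84 N

With I = (1/2)MR², the ratio k = I/(MR²) is 0.5.
Newton's second law down the slope: Mg sinθ − f = Ma. The torque equation fR = Iα (with α = a/R) gives f = kMa.
Combining, a = g sinθ/(1+k) and f = kMa = kMg sinθ/(1+k).
f = 0.5 × 6.48 × 9.81 × sin13.2° / 1.5 ≈ 4.84 N.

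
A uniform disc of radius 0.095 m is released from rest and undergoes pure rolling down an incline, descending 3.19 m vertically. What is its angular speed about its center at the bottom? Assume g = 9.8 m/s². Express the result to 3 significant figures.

ω ≈ 68.0 rad/s

With I = (1/2)MR², the ratio k = I/(MR²) is 0.5.
Since it rolls without slipping, ω = v/R and KE = ½Mv² + ½Iω² = ½(1+k)Mv² = (3/4)Mv².
Energy conservation Mgh = ½(1+k)Mv² gives v = √(2gh/(1+k)) = √(2 × 9.8 × 3.19 / 1.5) = 6.456 m/s.
The angular speed follows from ω = v/R = 6.456/0.095 ≈ 68.0 rad/s.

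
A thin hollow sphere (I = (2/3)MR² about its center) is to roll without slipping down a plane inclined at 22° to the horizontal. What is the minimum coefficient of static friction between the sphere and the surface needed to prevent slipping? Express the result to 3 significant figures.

The moment of inertia is (2/3)MR², giving k ≡ I/(MR²) = 2/3.
Translational: Mg sinθ − f = Ma. Rotational about the CM: fR = Iα = kMRa, so f = kMa.
These give a = g sinθ/(1+k) and the required friction f = kMg sinθ/(1+k).
With N = Mg cosθ, the no-slip condition f ≤ μN gives μ_min = f/N = k tanθ/(1+k).
μ_min = (2/3) × tan22° / 1.667 ≈ 0.162.

μ_min ≈ 0.162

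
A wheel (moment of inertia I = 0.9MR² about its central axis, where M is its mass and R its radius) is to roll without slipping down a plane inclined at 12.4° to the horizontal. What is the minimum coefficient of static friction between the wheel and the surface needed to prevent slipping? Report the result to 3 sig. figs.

The moment of inertia is 0.9MR², giving k ≡ I/(MR²) = 0.9.
Newton's second law down the slope: Mg sinθ − f = Ma. The torque equation fR = Iα (with α = a/R) gives f = kMa.
These give a = g sinθ/(1+k) and the required friction f = kMg sinθ/(1+k).
The normal force is N = Mg cosθ, so μ_min = f/N = k tanθ/(1+k).
μ_min = 0.9 × tan12.4° / 1.9 ≈ 0.104.

μ_min ≈ 0.104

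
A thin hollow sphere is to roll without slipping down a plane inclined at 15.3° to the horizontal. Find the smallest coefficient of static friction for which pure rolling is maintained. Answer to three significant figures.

For this body I = (2/3)MR², i.e. k = I/(MR²) = 2/3.
Newton's second law down the slope: Mg sinθ − f = Ma. The torque equation fR = Iα (with α = a/R) gives f = kMa.
These give a = g sinθ/(1+k) and the required friction f = kMg sinθ/(1+k).
The normal force is N = Mg cosθ, so μ_min = f/N = k tanθ/(1+k).
μ_min = (2/3) × tan15.3° / 1.667 ≈ 0.109.

μ_min ≈ 0.109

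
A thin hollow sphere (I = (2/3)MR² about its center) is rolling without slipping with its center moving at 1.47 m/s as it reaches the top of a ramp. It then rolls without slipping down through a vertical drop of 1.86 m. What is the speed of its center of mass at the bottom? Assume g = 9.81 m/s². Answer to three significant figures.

For this body I = (2/3)MR², i.e. k = I/(MR²) = 2/3.
Rolling without slipping gives ω = v/R, so the total kinetic energy is ½Mv² + ½Iω² = ½(1+k)Mv² = (5/6)Mv².
Energy conservation: (5/6)Mv₀² + Mgh = (5/6)Mv², so v² = v₀² + 2gh/(1+k).
v = √(1.47² + 2×9.81×1.86/1.667) = √24.06 ≈ 4.90 m/s.

v ≈ 4.90 m/s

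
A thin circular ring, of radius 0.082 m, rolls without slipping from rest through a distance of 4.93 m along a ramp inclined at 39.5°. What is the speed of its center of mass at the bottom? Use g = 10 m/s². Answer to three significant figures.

v ≈ 5.60 m/s

The moment of inertia is MR², giving k ≡ I/(MR²) = 1.
Pure rolling means v = ωR; then KE = ½Mv² + ½I(v/R)² = ½(1+k)Mv² = Mv².
The vertical drop is h = L sinθ = 4.93 × sin39.5° = 3.136 m.
Setting Mgh = Mv² gives v = √(2gh/(1+k)) = √(2·10·3.136/2) ≈ 5.60 m/s.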